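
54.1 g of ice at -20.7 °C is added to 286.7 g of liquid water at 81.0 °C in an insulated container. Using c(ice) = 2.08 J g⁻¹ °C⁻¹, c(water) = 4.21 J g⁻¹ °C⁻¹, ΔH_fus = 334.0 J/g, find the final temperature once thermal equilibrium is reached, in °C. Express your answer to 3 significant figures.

Heat to bring ice to 0 °C and melt it: q₁ = 54.1×2.08×20.7 + 54.1×334.0 = 20399 J
Heat the water can supply cooling to 0 °C: 286.7×4.21×81.0 = 97767.6 J > q₁, so all ice melts.
Energy balance: 286.7×4.21×(81.0 − T) = 20399 + 54.1×4.21×(T − 0)
1207.007(81.0 − T) = 20399 + 227.761 T
97767.6 − 20399 = 1434.768 T
T = 77368.6 / 1434.768 = 53.92 °C

T_f = 53.9 °C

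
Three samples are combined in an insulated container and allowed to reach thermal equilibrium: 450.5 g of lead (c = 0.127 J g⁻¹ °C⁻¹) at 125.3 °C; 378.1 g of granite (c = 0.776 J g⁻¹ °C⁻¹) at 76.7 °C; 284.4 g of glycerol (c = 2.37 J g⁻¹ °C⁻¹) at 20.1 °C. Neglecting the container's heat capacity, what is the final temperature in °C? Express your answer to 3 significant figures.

Σ mᵢcᵢ(T − Tᵢ) = 0  ⇒  T = Σ mᵢcᵢTᵢ / Σ mᵢcᵢ
Σ mᵢcᵢ = 450.5×0.127 + 378.1×0.776 + 284.4×2.37 = 1024.6471
Σ mᵢcᵢTᵢ = 57.2135×125.3 + 293.4056×76.7 + 674.028×20.1 = 43221
T = 43221 / 1024.6471 = 42.18 °C

T_f = 42.2 °C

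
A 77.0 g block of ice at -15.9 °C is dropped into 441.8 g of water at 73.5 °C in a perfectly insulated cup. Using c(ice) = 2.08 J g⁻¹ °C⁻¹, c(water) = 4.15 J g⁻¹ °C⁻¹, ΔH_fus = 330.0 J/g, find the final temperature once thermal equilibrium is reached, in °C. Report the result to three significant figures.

T_f = 49.6 °C

Heat to bring ice to 0 °C and melt it: q₁ = 77.0×2.08×15.9 + 77.0×330.0 = 27957 J
Heat the water can supply cooling to 0 °C: 441.8×4.15×73.5 = 134760 J > q₁, so all ice melts.
Energy balance: 441.8×4.15×(73.5 − T) = 27957 + 77.0×4.15×(T − 0)
1833.47(73.5 − T) = 27957 + 319.55 T
134760 − 27957 = 2153.02 T
T = 106803 / 2153.02 = 49.61 °C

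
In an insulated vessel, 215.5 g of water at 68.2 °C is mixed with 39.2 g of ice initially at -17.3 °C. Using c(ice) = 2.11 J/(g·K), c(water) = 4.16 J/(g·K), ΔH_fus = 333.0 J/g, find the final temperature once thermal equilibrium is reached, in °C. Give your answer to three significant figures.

T_f = 44.0 °C

Heat to bring ice to 0 °C and melt it: q₁ = 39.2×2.11×17.3 + 39.2×333.0 = 14485 J
Heat the water can supply cooling to 0 °C: 215.5×4.16×68.2 = 61139.9 J > q₁, so all ice melts.
Energy balance: 215.5×4.16×(68.2 − T) = 14485 + 39.2×4.16×(T − 0)
896.48(68.2 − T) = 14485 + 163.072 T
61139.9 − 14485 = 1059.552 T
T = 46654.9 / 1059.552 = 44.03 °C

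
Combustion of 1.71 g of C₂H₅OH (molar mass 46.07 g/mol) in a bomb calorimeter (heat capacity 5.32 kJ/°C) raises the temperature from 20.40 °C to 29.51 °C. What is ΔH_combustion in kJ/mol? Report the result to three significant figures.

ΔT = 29.51 − 20.40 = 9.11 °C
q_cal = C_cal × ΔT = 5.32 × 9.11 = 48.4652 kJ
n = 1.71 / 46.07 = 0.03712 mol
q_rxn = −q_cal = -48.4652 kJ
ΔH = -48.4652 / 0.03712 = -1306 kJ/mol

ΔH = -1310 kJ/mol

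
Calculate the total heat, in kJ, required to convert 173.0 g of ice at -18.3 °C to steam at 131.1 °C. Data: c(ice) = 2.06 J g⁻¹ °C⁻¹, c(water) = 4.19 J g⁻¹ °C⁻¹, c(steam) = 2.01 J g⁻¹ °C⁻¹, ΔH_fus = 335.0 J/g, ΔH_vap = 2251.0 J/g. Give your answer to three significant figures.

q1 (heat ice -18.3→0.0 °C): 173.0 × 2.06 × 18.3 = 6522 J
q2 (melt at 0 °C): 173.0 × 335.0 = 57955 J
q3 (heat water 0.0→100.0 °C): 173.0 × 4.19 × 100.0 = 72487 J
q4 (vaporize at 100 °C): 173.0 × 2251.0 = 389423 J
q5 (heat steam 100.0→131.1 °C): 173.0 × 2.01 × 31.1 = 10814 J
Total: 6522 + 57955 + 72487 + 389423 + 10814 = 537201 J = 537 kJ

q = 537 kJ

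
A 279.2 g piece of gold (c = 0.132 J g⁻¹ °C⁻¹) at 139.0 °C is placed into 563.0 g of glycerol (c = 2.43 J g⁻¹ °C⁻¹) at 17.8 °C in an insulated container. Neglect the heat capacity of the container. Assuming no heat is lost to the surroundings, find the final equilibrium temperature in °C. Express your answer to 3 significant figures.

Heat lost by gold = heat gained by glycerol.
(279.2)(0.132)(139.0 − T) = (563.0)(2.43)(T − 17.8)
36.8544 (139.0 − T) = 1368.09 (T − 17.8)
5122.8 − 36.8544 T = 1368.09 T − 24352
29474.8 = 1404.9444 T
T = 20.98 °C

T_f = 21.0 °C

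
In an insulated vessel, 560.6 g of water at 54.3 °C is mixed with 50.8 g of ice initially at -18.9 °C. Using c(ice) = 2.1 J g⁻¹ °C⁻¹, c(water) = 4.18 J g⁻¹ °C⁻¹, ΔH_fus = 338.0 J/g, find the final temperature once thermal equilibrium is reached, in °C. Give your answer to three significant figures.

Heat to bring ice to 0 °C and melt it: q₁ = 50.8×2.1×18.9 + 50.8×338.0 = 19187 J
Heat the water can supply cooling to 0 °C: 560.6×4.18×54.3 = 127242 J > q₁, so all ice melts.
Energy balance: 560.6×4.18×(54.3 − T) = 19187 + 50.8×4.18×(T − 0)
2343.308(54.3 − T) = 19187 + 212.344 T
127242 − 19187 = 2555.652 T
T = 108055 / 2555.652 = 42.28 °C

T_f = 42.3 °C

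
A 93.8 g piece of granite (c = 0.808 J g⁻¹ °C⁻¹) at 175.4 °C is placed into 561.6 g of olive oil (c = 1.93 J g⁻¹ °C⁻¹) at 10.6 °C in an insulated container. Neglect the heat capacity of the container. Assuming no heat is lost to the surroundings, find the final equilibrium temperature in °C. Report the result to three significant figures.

Heat lost by granite = heat gained by olive oil.
(93.8)(0.808)(175.4 − T) = (561.6)(1.93)(T − 10.6)
75.7904 (175.4 − T) = 1083.888 (T − 10.6)
13294 − 75.7904 T = 1083.888 T − 11489
24783 = 1159.6784 T
T = 21.37 °C

T_f = 21.4 °C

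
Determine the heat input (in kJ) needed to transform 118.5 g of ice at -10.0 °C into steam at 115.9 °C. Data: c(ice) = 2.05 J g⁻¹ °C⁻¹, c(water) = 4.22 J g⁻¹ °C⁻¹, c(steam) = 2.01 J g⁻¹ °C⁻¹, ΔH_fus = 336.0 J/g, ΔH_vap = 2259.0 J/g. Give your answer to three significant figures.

q1 (heat ice -10.0→0.0 °C): 118.5 × 2.05 × 10.0 = 2429 J
q2 (melt at 0 °C): 118.5 × 336.0 = 39816 J
q3 (heat water 0.0→100.0 °C): 118.5 × 4.22 × 100.0 = 50007 J
q4 (vaporize at 100 °C): 118.5 × 2259.0 = 267692 J
q5 (heat steam 100.0→115.9 °C): 118.5 × 2.01 × 15.9 = 3787 J
Total: 2429 + 39816 + 50007 + 267692 + 3787 = 363731 J = 364 kJ

q = 364 kJ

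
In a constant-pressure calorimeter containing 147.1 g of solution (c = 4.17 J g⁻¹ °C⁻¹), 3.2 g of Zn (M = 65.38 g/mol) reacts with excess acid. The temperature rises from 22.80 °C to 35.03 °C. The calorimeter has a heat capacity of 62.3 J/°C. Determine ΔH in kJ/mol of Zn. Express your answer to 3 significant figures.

ΔH = -169 kJ/mol

|ΔT| = |35.03 − 22.80| = 12.23 °C
|q_surr| = (147.1 × 4.17 + 62.3) × 12.23 = 675.707 × 12.23 = 8264 J
n(Zn) = 3.2 / 65.38 = 0.04894 mol
Temperature rose, so q_rxn = −|q_surr| = -8.264 kJ
ΔH = q_rxn / n = -168.9 kJ/mol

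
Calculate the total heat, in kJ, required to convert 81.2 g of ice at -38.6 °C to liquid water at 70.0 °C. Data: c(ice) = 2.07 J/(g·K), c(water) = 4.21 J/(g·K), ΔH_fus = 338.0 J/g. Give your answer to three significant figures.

q = 57.9 kJ

q1 (heat ice -38.6→0.0 °C): 81.2 × 2.07 × 38.6 = 6488 J
q2 (melt at 0 °C): 81.2 × 338.0 = 27446 J
q3 (heat water 0.0→70.0 °C): 81.2 × 4.21 × 70.0 = 23930 J
Total: 6488 + 27446 + 23930 = 57864 J = 57.9 kJ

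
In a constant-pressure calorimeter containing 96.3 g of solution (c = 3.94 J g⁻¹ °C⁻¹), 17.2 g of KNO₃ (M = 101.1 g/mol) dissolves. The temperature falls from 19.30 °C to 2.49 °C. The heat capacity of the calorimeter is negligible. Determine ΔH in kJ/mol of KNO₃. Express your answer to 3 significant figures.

|ΔT| = |2.49 − 19.30| = 16.81 °C
|q_surr| = (96.3 × 3.94) × 16.81 = 379.422 × 16.81 = 6378 J
n(KNO₃) = 17.2 / 101.1 = 0.1701 mol
Temperature fell, so q_rxn = +|q_surr| = 6.378 kJ
ΔH = q_rxn / n = 37.50 kJ/mol

ΔH = 37.5 kJ/mol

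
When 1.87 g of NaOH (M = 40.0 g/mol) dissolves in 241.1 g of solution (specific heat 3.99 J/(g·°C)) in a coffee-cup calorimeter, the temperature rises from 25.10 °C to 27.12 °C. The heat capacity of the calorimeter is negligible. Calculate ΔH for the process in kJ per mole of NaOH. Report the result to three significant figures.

ΔH = -41.6 kJ/mol

|ΔT| = |27.12 − 25.10| = 2.02 °C
|q_surr| = (241.1 × 3.99) × 2.02 = 961.989 × 2.02 = 1943 J
n(NaOH) = 1.87 / 40.0 = 0.04675 mol
Temperature rose, so q_rxn = −|q_surr| = -1.943 kJ
ΔH = q_rxn / n = -41.56 kJ/mol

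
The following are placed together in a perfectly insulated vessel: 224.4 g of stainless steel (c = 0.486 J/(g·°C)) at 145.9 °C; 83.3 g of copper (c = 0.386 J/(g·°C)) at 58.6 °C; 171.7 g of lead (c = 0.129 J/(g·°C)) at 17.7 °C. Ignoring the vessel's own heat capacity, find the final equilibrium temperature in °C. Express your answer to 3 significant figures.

Σ mᵢcᵢ(T − Tᵢ) = 0  ⇒  T = Σ mᵢcᵢTᵢ / Σ mᵢcᵢ
Σ mᵢcᵢ = 224.4×0.486 + 83.3×0.386 + 171.7×0.129 = 163.3615
Σ mᵢcᵢTᵢ = 109.0584×145.9 + 32.1538×58.6 + 22.1493×17.7 = 18188
T = 18188 / 163.3615 = 111.3 °C

T_f = 111 °C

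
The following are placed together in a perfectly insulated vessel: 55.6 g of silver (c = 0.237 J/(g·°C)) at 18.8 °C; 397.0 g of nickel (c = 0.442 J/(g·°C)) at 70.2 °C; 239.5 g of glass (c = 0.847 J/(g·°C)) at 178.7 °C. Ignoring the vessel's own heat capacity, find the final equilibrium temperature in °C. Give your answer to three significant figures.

T_f = 125 °C

Σ mᵢcᵢ(T − Tᵢ) = 0  ⇒  T = Σ mᵢcᵢTᵢ / Σ mᵢcᵢ
Σ mᵢcᵢ = 55.6×0.237 + 397.0×0.442 + 239.5×0.847 = 391.5077
Σ mᵢcᵢTᵢ = 13.1772×18.8 + 175.474×70.2 + 202.8565×178.7 = 48816
T = 48816 / 391.5077 = 124.7 °C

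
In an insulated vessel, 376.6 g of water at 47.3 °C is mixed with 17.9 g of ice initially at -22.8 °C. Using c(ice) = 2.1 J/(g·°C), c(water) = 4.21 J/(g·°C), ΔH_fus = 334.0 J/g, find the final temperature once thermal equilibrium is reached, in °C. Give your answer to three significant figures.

Heat to bring ice to 0 °C and melt it: q₁ = 17.9×2.1×22.8 + 17.9×334.0 = 6835.7 J
Heat the water can supply cooling to 0 °C: 376.6×4.21×47.3 = 74993.5 J > q₁, so all ice melts.
Energy balance: 376.6×4.21×(47.3 − T) = 6835.7 + 17.9×4.21×(T − 0)
1585.486(47.3 − T) = 6835.7 + 75.359 T
74993.5 − 6835.7 = 1660.845 T
T = 68157.8 / 1660.845 = 41.04 °C

T_f = 41.0 °C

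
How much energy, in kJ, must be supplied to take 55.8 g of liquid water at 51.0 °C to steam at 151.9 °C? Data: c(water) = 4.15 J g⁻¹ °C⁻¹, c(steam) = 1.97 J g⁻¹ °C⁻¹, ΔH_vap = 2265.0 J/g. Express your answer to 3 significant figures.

q1 (heat water 51.0→100.0 °C): 55.8 × 4.15 × 49.0 = 11347 J
q2 (vaporize at 100 °C): 55.8 × 2265.0 = 126387 J
q3 (heat steam 100.0→151.9 °C): 55.8 × 1.97 × 51.9 = 5705 J
Total: 11347 + 126387 + 5705 = 143439 J = 143 kJ

q = 143 kJ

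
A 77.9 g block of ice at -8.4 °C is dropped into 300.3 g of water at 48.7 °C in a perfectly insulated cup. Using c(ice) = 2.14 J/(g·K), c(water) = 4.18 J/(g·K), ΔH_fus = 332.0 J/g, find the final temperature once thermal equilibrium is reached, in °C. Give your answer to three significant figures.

Heat to bring ice to 0 °C and melt it: q₁ = 77.9×2.14×8.4 + 77.9×332.0 = 27263 J
Heat the water can supply cooling to 0 °C: 300.3×4.18×48.7 = 61130.9 J > q₁, so all ice melts.
Energy balance: 300.3×4.18×(48.7 − T) = 27263 + 77.9×4.18×(T − 0)
1255.254(48.7 − T) = 27263 + 325.622 T
61130.9 − 27263 = 1580.876 T
T = 33867.9 / 1580.876 = 21.42 °C

T_f = 21.4 °C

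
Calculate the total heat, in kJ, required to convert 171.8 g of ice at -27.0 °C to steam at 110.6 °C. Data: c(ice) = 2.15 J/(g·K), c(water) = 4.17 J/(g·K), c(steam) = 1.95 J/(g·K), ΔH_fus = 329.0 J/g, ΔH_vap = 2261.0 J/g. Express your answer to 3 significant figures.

q1 (heat ice -27.0→0.0 °C): 171.8 × 2.15 × 27.0 = 9973 J
q2 (melt at 0 °C): 171.8 × 329.0 = 56522 J
q3 (heat water 0.0→100.0 °C): 171.8 × 4.17 × 100.0 = 71641 J
q4 (vaporize at 100 °C): 171.8 × 2261.0 = 388440 J
q5 (heat steam 100.0→110.6 °C): 171.8 × 1.95 × 10.6 = 3551 J
Total: 9973 + 56522 + 71641 + 388440 + 3551 = 530127 J = 530 kJ

q = 530 kJ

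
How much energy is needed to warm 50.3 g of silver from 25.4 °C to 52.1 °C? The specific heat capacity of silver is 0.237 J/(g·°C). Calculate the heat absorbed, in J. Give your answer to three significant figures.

q = 318 J

q = m c ΔT = 50.3 × 0.237 × (52.1 − 25.4)
q = 50.3 × 0.237 × 26.7 = 318.3 J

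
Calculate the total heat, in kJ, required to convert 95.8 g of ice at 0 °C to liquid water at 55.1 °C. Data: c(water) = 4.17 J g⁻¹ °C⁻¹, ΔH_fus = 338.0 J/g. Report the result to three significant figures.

q = 54.4 kJ

q1 (melt at 0 °C): 95.8 × 338.0 = 32380 J
q2 (heat water 0.0→55.1 °C): 95.8 × 4.17 × 55.1 = 22012 J
Total: 32380 + 22012 = 54392 J = 54.4 kJ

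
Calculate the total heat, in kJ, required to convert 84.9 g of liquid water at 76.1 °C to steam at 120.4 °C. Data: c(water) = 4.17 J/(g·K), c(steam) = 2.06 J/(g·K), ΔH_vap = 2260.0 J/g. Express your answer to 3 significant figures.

q = 204 kJ

q1 (heat water 76.1→100.0 °C): 84.9 × 4.17 × 23.9 = 8461 J
q2 (vaporize at 100 °C): 84.9 × 2260.0 = 191874 J
q3 (heat steam 100.0→120.4 °C): 84.9 × 2.06 × 20.4 = 3568 J
Total: 8461 + 191874 + 3568 = 203903 J = 204 kJ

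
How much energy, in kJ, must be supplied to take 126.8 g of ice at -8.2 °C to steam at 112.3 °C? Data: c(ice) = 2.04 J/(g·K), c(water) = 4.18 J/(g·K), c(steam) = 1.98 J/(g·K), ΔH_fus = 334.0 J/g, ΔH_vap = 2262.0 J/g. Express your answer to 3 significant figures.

q1 (heat ice -8.2→0.0 °C): 126.8 × 2.04 × 8.2 = 2121 J
q2 (melt at 0 °C): 126.8 × 334.0 = 42351 J
q3 (heat water 0.0→100.0 °C): 126.8 × 4.18 × 100.0 = 53002 J
q4 (vaporize at 100 °C): 126.8 × 2262.0 = 286822 J
q5 (heat steam 100.0→112.3 °C): 126.8 × 1.98 × 12.3 = 3088 J
Total: 2121 + 42351 + 53002 + 286822 + 3088 = 387384 J = 387 kJ

q = 387 kJ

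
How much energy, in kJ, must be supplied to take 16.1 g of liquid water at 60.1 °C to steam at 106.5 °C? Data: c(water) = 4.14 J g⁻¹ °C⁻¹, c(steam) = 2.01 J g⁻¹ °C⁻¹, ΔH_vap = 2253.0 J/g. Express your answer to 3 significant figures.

q1 (heat water 60.1→100.0 °C): 16.1 × 4.14 × 39.9 = 2659 J
q2 (vaporize at 100 °C): 16.1 × 2253.0 = 36273 J
q3 (heat steam 100.0→106.5 °C): 16.1 × 2.01 × 6.5 = 210 J
Total: 2659 + 36273 + 210 = 39142 J = 39.1 kJ

q = 39.1 kJ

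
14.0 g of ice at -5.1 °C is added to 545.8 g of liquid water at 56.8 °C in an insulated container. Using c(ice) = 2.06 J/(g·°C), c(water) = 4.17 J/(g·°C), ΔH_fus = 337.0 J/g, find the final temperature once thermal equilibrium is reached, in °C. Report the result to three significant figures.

Heat to bring ice to 0 °C and melt it: q₁ = 14.0×2.06×5.1 + 14.0×337.0 = 4865.1 J
Heat the water can supply cooling to 0 °C: 545.8×4.17×56.8 = 129276 J > q₁, so all ice melts.
Energy balance: 545.8×4.17×(56.8 − T) = 4865.1 + 14.0×4.17×(T − 0)
2275.986(56.8 − T) = 4865.1 + 58.38 T
129276 − 4865.1 = 2334.366 T
T = 124410.9 / 2334.366 = 53.30 °C

T_f = 53.3 °C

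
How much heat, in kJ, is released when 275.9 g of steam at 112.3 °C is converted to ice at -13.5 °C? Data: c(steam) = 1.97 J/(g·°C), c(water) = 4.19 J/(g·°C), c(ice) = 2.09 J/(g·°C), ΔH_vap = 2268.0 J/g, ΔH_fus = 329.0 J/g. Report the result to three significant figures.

q = 847 kJ

q1 (cool steam 112.3→100 °C): 275.9 × 1.97 × 12.3 = 6685 J
q2 (condense at 100 °C): 275.9 × 2268.0 = 625741 J
q3 (cool water 100→0 °C): 275.9 × 4.19 × 100.0 = 115602 J
q4 (freeze at 0 °C): 275.9 × 329.0 = 90771 J
q5 (cool ice 0→-13.5 °C): 275.9 × 2.09 × 13.5 = 7785 J
Total: 6685 + 625741 + 115602 + 90771 + 7785 = 846584 J = 847 kJ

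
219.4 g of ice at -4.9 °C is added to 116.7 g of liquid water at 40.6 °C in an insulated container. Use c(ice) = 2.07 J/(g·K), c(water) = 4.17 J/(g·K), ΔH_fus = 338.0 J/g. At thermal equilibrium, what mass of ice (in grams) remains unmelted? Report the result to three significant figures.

m_ice remaining = 168 g

Heat to warm all ice to 0 °C: 219.4×2.07×4.9 = 2225.4 J
Heat released by water cooling to 0 °C: 116.7×4.17×40.6 = 19758 J
19758 J < 2225.4 + 219.4×338.0 = 76382.6 J, so not all ice melts; final T = 0 °C.
Heat left for melting: 19758 − 2225.4 = 17532.6 J
Mass melted = 17532.6 / 338.0 = 51.87 g
Ice remaining = 219.4 − 51.87 = 167.53 g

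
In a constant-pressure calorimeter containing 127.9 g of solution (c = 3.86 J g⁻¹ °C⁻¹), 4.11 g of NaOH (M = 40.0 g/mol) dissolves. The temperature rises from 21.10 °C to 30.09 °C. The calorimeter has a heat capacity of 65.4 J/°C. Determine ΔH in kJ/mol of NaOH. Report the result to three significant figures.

ΔH = -48.9 kJ/mol

|ΔT| = |30.09 − 21.10| = 8.99 °C
|q_surr| = (127.9 × 3.86 + 65.4) × 8.99 = 559.094 × 8.99 = 5026 J
n(NaOH) = 4.11 / 40.0 = 0.1028 mol
Temperature rose, so q_rxn = −|q_surr| = -5.026 kJ
ΔH = q_rxn / n = -48.89 kJ/mol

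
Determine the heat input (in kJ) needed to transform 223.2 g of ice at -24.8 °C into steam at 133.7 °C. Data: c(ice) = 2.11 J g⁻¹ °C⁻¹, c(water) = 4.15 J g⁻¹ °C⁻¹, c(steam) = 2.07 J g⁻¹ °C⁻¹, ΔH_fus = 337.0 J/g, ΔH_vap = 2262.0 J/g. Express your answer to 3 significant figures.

q = 700 kJ

q1 (heat ice -24.8→0.0 °C): 223.2 × 2.11 × 24.8 = 11680 J
q2 (melt at 0 °C): 223.2 × 337.0 = 75218 J
q3 (heat water 0.0→100.0 °C): 223.2 × 4.15 × 100.0 = 92628 J
q4 (vaporize at 100 °C): 223.2 × 2262.0 = 504878 J
q5 (heat steam 100.0→133.7 °C): 223.2 × 2.07 × 33.7 = 15570 J
Total: 11680 + 75218 + 92628 + 504878 + 15570 = 699974 J = 700 kJ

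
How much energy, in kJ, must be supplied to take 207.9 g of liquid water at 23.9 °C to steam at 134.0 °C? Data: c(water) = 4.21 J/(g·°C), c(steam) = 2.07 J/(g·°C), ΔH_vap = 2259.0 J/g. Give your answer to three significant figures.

q = 551 kJ

q1 (heat water 23.9→100.0 °C): 207.9 × 4.21 × 76.1 = 66607 J
q2 (vaporize at 100 °C): 207.9 × 2259.0 = 469646 J
q3 (heat steam 100.0→134.0 °C): 207.9 × 2.07 × 34.0 = 14632 J
Total: 66607 + 469646 + 14632 = 550885 J = 551 kJ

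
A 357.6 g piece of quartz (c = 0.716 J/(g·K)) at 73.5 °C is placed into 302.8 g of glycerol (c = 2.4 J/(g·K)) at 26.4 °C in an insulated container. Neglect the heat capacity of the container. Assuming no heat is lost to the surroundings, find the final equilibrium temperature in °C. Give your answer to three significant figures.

Heat lost by quartz = heat gained by glycerol.
(357.6)(0.716)(73.5 − T) = (302.8)(2.4)(T − 26.4)
256.0416 (73.5 − T) = 726.72 (T − 26.4)
18819 − 256.0416 T = 726.72 T − 19185
38004 = 982.7616 T
T = 38.67 °C

T_f = 38.7 °C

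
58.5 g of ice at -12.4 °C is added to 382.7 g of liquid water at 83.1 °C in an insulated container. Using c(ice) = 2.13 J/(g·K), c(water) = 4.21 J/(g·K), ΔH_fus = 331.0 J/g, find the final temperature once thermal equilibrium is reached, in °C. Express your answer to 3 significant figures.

T_f = 60.8 °C

Heat to bring ice to 0 °C and melt it: q₁ = 58.5×2.13×12.4 + 58.5×331.0 = 20909 J
Heat the water can supply cooling to 0 °C: 382.7×4.21×83.1 = 133888 J > q₁, so all ice melts.
Energy balance: 382.7×4.21×(83.1 − T) = 20909 + 58.5×4.21×(T − 0)
1611.167(83.1 − T) = 20909 + 246.285 T
133888 − 20909 = 1857.452 T
T = 112979 / 1857.452 = 60.82 °C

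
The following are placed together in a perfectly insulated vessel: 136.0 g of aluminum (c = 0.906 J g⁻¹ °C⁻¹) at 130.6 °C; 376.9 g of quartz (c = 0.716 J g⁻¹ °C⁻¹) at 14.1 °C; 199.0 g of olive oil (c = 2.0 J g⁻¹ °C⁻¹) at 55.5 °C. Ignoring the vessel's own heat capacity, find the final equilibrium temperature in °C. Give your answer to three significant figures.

Σ mᵢcᵢ(T − Tᵢ) = 0  ⇒  T = Σ mᵢcᵢTᵢ / Σ mᵢcᵢ
Σ mᵢcᵢ = 136.0×0.906 + 376.9×0.716 + 199.0×2.0 = 791.0764
Σ mᵢcᵢTᵢ = 123.216×130.6 + 269.8604×14.1 + 398×55.5 = 41986
T = 41986 / 791.0764 = 53.07 °C

T_f = 53.1 °C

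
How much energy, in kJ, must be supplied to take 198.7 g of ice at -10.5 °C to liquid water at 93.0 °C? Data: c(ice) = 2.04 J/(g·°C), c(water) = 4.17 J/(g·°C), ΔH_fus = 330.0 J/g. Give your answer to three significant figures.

q = 147 kJ

q1 (heat ice -10.5→0.0 °C): 198.7 × 2.04 × 10.5 = 4256 J
q2 (melt at 0 °C): 198.7 × 330.0 = 65571 J
q3 (heat water 0.0→93.0 °C): 198.7 × 4.17 × 93.0 = 77058 J
Total: 4256 + 65571 + 77058 = 146885 J = 147 kJ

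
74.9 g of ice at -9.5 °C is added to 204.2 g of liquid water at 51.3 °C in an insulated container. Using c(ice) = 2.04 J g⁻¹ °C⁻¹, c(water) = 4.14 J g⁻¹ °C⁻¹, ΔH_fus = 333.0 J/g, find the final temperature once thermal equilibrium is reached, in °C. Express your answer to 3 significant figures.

T_f = 14.7 °C

Heat to bring ice to 0 °C and melt it: q₁ = 74.9×2.04×9.5 + 74.9×333.0 = 26393 J
Heat the water can supply cooling to 0 °C: 204.2×4.14×51.3 = 43368.4 J > q₁, so all ice melts.
Energy balance: 204.2×4.14×(51.3 − T) = 26393 + 74.9×4.14×(T − 0)
845.388(51.3 − T) = 26393 + 310.086 T
43368.4 − 26393 = 1155.474 T
T = 16975.4 / 1155.474 = 14.69 °C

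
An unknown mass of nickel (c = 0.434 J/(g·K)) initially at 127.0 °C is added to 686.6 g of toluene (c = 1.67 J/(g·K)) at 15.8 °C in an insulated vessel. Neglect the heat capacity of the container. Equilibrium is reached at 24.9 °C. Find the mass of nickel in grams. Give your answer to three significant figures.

m = 235 g

q_gained = (686.6 × 1.67) × (24.9 − 15.8) = 10430 J
q_lost = m × 0.434 × (127.0 − 24.9) = 44.3114 m
m = 10430 / 44.3114 = 235 g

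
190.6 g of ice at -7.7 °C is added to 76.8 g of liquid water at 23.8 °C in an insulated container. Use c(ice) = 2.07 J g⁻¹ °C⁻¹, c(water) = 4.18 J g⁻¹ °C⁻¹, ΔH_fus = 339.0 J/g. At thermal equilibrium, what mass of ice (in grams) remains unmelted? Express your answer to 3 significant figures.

Heat to warm all ice to 0 °C: 190.6×2.07×7.7 = 3038.0 J
Heat released by water cooling to 0 °C: 76.8×4.18×23.8 = 7640.4 J
7640.4 J < 3038.0 + 190.6×339.0 = 67651.4 J, so not all ice melts; final T = 0 °C.
Heat left for melting: 7640.4 − 3038.0 = 4602.4 J
Mass melted = 4602.4 / 339.0 = 13.58 g
Ice remaining = 190.6 − 13.58 = 177.02 g

m_ice remaining = 177 g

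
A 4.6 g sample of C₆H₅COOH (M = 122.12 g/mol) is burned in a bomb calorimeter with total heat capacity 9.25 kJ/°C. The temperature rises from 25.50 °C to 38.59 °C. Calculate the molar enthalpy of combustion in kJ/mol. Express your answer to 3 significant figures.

ΔH = -3210 kJ/mol

ΔT = 38.59 − 25.50 = 13.09 °C
q_cal = C_cal × ΔT = 9.25 × 13.09 = 121.0825 kJ
n = 4.6 / 122.12 = 0.03767 mol
q_rxn = −q_cal = -121.0825 kJ
ΔH = -121.0825 / 0.03767 = -3214 kJ/mol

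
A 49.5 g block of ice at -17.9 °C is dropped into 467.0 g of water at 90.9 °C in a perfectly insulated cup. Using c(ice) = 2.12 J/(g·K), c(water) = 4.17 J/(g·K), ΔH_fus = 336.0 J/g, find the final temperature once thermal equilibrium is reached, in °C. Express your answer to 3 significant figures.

T_f = 73.6 °C

Heat to bring ice to 0 °C and melt it: q₁ = 49.5×2.12×17.9 + 49.5×336.0 = 18510 J
Heat the water can supply cooling to 0 °C: 467.0×4.17×90.9 = 177018 J > q₁, so all ice melts.
Energy balance: 467.0×4.17×(90.9 − T) = 18510 + 49.5×4.17×(T − 0)
1947.39(90.9 − T) = 18510 + 206.415 T
177018 − 18510 = 2153.805 T
T = 158508 / 2153.805 = 73.59 °C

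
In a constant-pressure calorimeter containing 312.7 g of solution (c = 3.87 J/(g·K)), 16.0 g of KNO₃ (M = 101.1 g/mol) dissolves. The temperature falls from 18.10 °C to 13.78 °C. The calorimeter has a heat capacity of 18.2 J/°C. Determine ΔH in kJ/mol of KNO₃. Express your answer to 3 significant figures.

|ΔT| = |13.78 − 18.10| = 4.32 °C
|q_surr| = (312.7 × 3.87 + 18.2) × 4.32 = 1228.349 × 4.32 = 5306 J
n(KNO₃) = 16.0 / 101.1 = 0.1583 mol
Temperature fell, so q_rxn = +|q_surr| = 5.306 kJ
ΔH = q_rxn / n = 33.52 kJ/mol

ΔH = 33.5 kJ/mol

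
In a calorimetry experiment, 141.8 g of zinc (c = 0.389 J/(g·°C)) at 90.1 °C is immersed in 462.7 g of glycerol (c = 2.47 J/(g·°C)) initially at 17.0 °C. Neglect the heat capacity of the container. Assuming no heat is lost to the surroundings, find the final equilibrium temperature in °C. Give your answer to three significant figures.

Heat lost by zinc = heat gained by glycerol.
(141.8)(0.389)(90.1 − T) = (462.7)(2.47)(T − 17.0)
55.1602 (90.1 − T) = 1142.869 (T − 17.0)
4969.9 − 55.1602 T = 1142.869 T − 19429
24398.9 = 1198.0292 T
T = 20.37 °C

T_f = 20.4 °C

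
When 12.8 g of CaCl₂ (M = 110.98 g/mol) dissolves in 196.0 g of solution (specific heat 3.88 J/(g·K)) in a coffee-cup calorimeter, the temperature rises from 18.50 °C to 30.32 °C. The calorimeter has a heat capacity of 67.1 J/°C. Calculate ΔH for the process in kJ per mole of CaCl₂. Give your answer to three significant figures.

|ΔT| = |30.32 − 18.50| = 11.82 °C
|q_surr| = (196.0 × 3.88 + 67.1) × 11.82 = 827.58 × 11.82 = 9782 J
n(CaCl₂) = 12.8 / 110.98 = 0.1153 mol
Temperature rose, so q_rxn = −|q_surr| = -9.782 kJ
ΔH = q_rxn / n = -84.84 kJ/mol

ΔH = -84.8 kJ/mol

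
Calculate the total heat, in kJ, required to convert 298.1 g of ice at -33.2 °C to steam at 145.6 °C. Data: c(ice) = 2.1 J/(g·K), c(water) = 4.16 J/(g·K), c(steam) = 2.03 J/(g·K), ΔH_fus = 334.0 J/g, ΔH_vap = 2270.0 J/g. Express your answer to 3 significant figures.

q = 949 kJ

q1 (heat ice -33.2→0.0 °C): 298.1 × 2.1 × 33.2 = 20784 J
q2 (melt at 0 °C): 298.1 × 334.0 = 99565 J
q3 (heat water 0.0→100.0 °C): 298.1 × 4.16 × 100.0 = 124010 J
q4 (vaporize at 100 °C): 298.1 × 2270.0 = 676687 J
q5 (heat steam 100.0→145.6 °C): 298.1 × 2.03 × 45.6 = 27595 J
Total: 20784 + 99565 + 124010 + 676687 + 27595 = 948641 J = 949 kJ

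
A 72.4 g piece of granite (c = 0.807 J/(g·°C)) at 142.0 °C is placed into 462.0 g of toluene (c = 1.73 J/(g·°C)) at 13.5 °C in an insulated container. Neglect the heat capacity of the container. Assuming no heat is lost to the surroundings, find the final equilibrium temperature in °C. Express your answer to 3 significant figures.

T_f = 22.3 °C

Heat lost by granite = heat gained by toluene.
(72.4)(0.807)(142.0 − T) = (462.0)(1.73)(T − 13.5)
58.4268 (142.0 − T) = 799.26 (T − 13.5)
8296.6 − 58.4268 T = 799.26 T − 10790
19086.6 = 857.6868 T
T = 22.25 °C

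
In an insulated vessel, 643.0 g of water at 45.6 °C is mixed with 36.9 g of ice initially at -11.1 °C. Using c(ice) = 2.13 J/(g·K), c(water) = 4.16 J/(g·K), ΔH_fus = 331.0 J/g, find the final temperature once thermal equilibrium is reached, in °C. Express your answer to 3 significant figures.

T_f = 38.5 °C

Heat to bring ice to 0 °C and melt it: q₁ = 36.9×2.13×11.1 + 36.9×331.0 = 13086 J
Heat the water can supply cooling to 0 °C: 643.0×4.16×45.6 = 121975 J > q₁, so all ice melts.
Energy balance: 643.0×4.16×(45.6 − T) = 13086 + 36.9×4.16×(T − 0)
2674.88(45.6 − T) = 13086 + 153.504 T
121975 − 13086 = 2828.384 T
T = 108889 / 2828.384 = 38.50 °C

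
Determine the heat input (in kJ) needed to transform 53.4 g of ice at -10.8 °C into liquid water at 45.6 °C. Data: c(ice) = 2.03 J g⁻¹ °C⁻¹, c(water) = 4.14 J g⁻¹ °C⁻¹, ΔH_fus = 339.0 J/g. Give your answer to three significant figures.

q = 29.4 kJ

q1 (heat ice -10.8→0.0 °C): 53.4 × 2.03 × 10.8 = 1171 J
q2 (melt at 0 °C): 53.4 × 339.0 = 18103 J
q3 (heat water 0.0→45.6 °C): 53.4 × 4.14 × 45.6 = 10081 J
Total: 1171 + 18103 + 10081 = 29355 J = 29.4 kJ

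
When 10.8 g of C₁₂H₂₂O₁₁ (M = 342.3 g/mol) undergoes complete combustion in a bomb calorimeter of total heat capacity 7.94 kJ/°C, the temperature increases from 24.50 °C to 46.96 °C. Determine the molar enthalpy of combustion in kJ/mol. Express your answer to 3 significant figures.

ΔH = -5650 kJ/mol

ΔT = 46.96 − 24.50 = 22.46 °C
q_cal = C_cal × ΔT = 7.94 × 22.46 = 178.3324 kJ
n = 10.8 / 342.3 = 0.03155 mol
q_rxn = −q_cal = -178.3324 kJ
ΔH = -178.3324 / 0.03155 = -5652 kJ/mol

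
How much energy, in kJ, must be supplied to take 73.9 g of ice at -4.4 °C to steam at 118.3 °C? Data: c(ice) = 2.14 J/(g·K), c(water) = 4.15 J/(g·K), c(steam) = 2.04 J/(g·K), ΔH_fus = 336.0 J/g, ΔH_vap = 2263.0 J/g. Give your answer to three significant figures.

q1 (heat ice -4.4→0.0 °C): 73.9 × 2.14 × 4.4 = 696 J
q2 (melt at 0 °C): 73.9 × 336.0 = 24830 J
q3 (heat water 0.0→100.0 °C): 73.9 × 4.15 × 100.0 = 30669 J
q4 (vaporize at 100 °C): 73.9 × 2263.0 = 167236 J
q5 (heat steam 100.0→118.3 °C): 73.9 × 2.04 × 18.3 = 2759 J
Total: 696 + 24830 + 30669 + 167236 + 2759 = 226190 J = 226 kJ

q = 226 kJ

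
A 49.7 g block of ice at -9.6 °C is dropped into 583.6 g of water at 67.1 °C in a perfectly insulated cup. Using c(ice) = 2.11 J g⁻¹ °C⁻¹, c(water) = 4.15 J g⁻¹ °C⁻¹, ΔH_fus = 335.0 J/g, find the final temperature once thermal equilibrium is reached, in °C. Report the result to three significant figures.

Heat to bring ice to 0 °C and melt it: q₁ = 49.7×2.11×9.6 + 49.7×335.0 = 17656 J
Heat the water can supply cooling to 0 °C: 583.6×4.15×67.1 = 162512 J > q₁, so all ice melts.
Energy balance: 583.6×4.15×(67.1 − T) = 17656 + 49.7×4.15×(T − 0)
2421.94(67.1 − T) = 17656 + 206.255 T
162512 − 17656 = 2628.195 T
T = 144856 / 2628.195 = 55.12 °C

T_f = 55.1 °C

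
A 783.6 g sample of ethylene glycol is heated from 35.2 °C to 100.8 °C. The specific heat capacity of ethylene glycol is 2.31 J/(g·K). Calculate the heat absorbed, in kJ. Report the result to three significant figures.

q = 119 kJ

q = m c ΔT = 783.6 × 2.31 × (100.8 − 35.2)
q = 783.6 × 2.31 × 65.6 = 118700 J = 119 kJ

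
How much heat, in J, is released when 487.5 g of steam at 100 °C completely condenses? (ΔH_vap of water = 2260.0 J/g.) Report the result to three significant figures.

q = 1100000 J

q = m × ΔH_vap = 487.5 × 2260.0 = 1102000 J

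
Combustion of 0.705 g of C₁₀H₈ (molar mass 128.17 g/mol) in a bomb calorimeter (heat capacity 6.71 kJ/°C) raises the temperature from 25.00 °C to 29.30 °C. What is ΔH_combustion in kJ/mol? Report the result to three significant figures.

ΔT = 29.30 − 25.00 = 4.30 °C
q_cal = C_cal × ΔT = 6.71 × 4.30 = 28.853 kJ
n = 0.705 / 128.17 = 0.005501 mol
q_rxn = −q_cal = -28.853 kJ
ΔH = -28.853 / 0.005501 = -5245 kJ/mol

ΔH = -5250 kJ/mol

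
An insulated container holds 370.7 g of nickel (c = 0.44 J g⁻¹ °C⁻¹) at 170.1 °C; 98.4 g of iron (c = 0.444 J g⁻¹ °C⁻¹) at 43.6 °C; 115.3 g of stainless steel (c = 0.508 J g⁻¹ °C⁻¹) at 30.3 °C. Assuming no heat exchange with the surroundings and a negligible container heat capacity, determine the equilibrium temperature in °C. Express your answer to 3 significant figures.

T_f = 118 °C

Σ mᵢcᵢ(T − Tᵢ) = 0  ⇒  T = Σ mᵢcᵢTᵢ / Σ mᵢcᵢ
Σ mᵢcᵢ = 370.7×0.44 + 98.4×0.444 + 115.3×0.508 = 265.3700
Σ mᵢcᵢTᵢ = 163.108×170.1 + 43.6896×43.6 + 58.5724×30.3 = 31424
T = 31424 / 265.3700 = 118.4 °C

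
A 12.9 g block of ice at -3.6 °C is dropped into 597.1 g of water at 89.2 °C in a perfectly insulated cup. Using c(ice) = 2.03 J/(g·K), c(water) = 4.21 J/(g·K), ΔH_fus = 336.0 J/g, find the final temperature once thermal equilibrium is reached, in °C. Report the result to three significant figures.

T_f = 85.6 °C

Heat to bring ice to 0 °C and melt it: q₁ = 12.9×2.03×3.6 + 12.9×336.0 = 4428.7 J
Heat the water can supply cooling to 0 °C: 597.1×4.21×89.2 = 224230 J > q₁, so all ice melts.
Energy balance: 597.1×4.21×(89.2 − T) = 4428.7 + 12.9×4.21×(T − 0)
2513.791(89.2 − T) = 4428.7 + 54.309 T
224230 − 4428.7 = 2568.100 T
T = 219801.3 / 2568.100 = 85.59 °C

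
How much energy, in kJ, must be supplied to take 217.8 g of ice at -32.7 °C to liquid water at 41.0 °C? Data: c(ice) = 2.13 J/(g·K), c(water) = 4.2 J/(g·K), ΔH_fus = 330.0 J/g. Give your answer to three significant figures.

q1 (heat ice -32.7→0.0 °C): 217.8 × 2.13 × 32.7 = 15170 J
q2 (melt at 0 °C): 217.8 × 330.0 = 71874 J
q3 (heat water 0.0→41.0 °C): 217.8 × 4.2 × 41.0 = 37505 J
Total: 15170 + 71874 + 37505 = 124549 J = 125 kJ

q = 125 kJ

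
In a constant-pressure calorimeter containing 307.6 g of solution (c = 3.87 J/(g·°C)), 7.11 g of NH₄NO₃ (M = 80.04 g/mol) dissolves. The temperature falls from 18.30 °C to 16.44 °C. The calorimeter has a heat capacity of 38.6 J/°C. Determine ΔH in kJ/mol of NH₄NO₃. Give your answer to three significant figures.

ΔH = 25.7 kJ/mol

|ΔT| = |16.44 − 18.30| = 1.86 °C
|q_surr| = (307.6 × 3.87 + 38.6) × 1.86 = 1229.012 × 1.86 = 2286 J
n(NH₄NO₃) = 7.11 / 80.04 = 0.08883 mol
Temperature fell, so q_rxn = +|q_surr| = 2.286 kJ
ΔH = q_rxn / n = 25.73 kJ/mol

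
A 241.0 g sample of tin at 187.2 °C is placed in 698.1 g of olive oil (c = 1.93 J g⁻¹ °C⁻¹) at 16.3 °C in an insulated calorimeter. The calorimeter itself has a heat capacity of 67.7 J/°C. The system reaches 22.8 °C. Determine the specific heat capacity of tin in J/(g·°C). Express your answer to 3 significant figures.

c = 0.232 J/(g·°C)

q_gained = (698.1 × 1.93 + 67.7) × (22.8 − 16.3) = 9198 J
q_lost = 241.0 × c × (187.2 − 22.8) = 39620.4 c
Set equal: c = 9198 / 39620.4 = 0.232 J/(g·°C)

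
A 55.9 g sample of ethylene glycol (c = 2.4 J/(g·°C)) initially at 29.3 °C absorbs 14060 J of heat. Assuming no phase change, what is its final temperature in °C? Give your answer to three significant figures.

T_f = 134 °C

ΔT = q / (m c) = 14060 / (55.9 × 2.4) = 104.8 °C
T_f = 29.3 + 104.8 = 134.1 °C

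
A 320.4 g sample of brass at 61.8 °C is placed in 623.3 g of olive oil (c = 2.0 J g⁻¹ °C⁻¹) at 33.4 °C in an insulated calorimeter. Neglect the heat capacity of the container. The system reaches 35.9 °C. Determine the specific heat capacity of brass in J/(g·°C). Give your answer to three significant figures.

q_gained = (623.3 × 2.0) × (35.9 − 33.4) = 3117 J
q_lost = 320.4 × c × (61.8 − 35.9) = 8298.36 c
Set equal: c = 3117 / 8298.36 = 0.376 J/(g·°C)

c = 0.376 J/(g·°C)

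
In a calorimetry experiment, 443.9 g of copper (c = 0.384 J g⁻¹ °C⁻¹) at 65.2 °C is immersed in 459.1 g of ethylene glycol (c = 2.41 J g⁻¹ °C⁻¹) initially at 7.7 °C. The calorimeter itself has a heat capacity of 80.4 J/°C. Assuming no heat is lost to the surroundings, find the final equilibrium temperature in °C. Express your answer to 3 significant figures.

Heat lost by copper = heat gained by ethylene glycol + calorimeter.
(443.9)(0.384)(65.2 − T) = [(459.1)(2.41) + 80.4](T − 7.7)
170.4576 (65.2 − T) = 1186.831 (T − 7.7)
11114 − 170.4576 T = 1186.831 T − 9138.6
20252.6 = 1357.2886 T
T = 14.92 °C

T_f = 14.9 °C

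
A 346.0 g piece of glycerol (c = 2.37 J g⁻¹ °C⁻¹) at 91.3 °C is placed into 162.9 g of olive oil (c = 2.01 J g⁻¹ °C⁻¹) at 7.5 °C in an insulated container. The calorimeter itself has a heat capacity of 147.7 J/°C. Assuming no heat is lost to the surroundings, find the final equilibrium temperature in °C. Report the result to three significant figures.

T_f = 60.6 °C

Heat lost by glycerol = heat gained by olive oil + calorimeter.
(346.0)(2.37)(91.3 − T) = [(162.9)(2.01) + 147.7](T − 7.5)
820.02 (91.3 − T) = 475.129 (T − 7.5)
74868 − 820.02 T = 475.129 T − 3563.5
78431.5 = 1295.149 T
T = 60.56 °C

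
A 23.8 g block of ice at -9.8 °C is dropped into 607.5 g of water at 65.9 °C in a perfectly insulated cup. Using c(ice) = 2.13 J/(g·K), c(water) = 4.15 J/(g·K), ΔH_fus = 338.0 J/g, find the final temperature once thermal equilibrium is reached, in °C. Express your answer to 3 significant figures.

Heat to bring ice to 0 °C and melt it: q₁ = 23.8×2.13×9.8 + 23.8×338.0 = 8541.2 J
Heat the water can supply cooling to 0 °C: 607.5×4.15×65.9 = 166142 J > q₁, so all ice melts.
Energy balance: 607.5×4.15×(65.9 − T) = 8541.2 + 23.8×4.15×(T − 0)
2521.125(65.9 − T) = 8541.2 + 98.77 T
166142 − 8541.2 = 2619.895 T
T = 157600.8 / 2619.895 = 60.16 °C

T_f = 60.2 °C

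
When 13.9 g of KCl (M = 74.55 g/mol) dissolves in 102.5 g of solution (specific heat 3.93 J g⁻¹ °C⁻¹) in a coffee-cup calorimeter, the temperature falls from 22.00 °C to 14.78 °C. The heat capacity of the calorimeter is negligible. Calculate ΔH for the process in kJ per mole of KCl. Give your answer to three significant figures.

|ΔT| = |14.78 − 22.00| = 7.22 °C
|q_surr| = (102.5 × 3.93) × 7.22 = 402.825 × 7.22 = 2908 J
n(KCl) = 13.9 / 74.55 = 0.1865 mol
Temperature fell, so q_rxn = +|q_surr| = 2.908 kJ
ΔH = q_rxn / n = 15.59 kJ/mol

ΔH = 15.6 kJ/mol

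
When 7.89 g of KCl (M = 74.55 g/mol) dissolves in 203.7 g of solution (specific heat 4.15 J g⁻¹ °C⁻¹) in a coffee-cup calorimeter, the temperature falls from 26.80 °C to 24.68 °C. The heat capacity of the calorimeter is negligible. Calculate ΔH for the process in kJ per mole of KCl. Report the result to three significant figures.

|ΔT| = |24.68 − 26.80| = 2.12 °C
|q_surr| = (203.7 × 4.15) × 2.12 = 845.355 × 2.12 = 1792 J
n(KCl) = 7.89 / 74.55 = 0.1058 mol
Temperature fell, so q_rxn = +|q_surr| = 1.792 kJ
ΔH = q_rxn / n = 16.94 kJ/mol

ΔH = 16.9 kJ/mol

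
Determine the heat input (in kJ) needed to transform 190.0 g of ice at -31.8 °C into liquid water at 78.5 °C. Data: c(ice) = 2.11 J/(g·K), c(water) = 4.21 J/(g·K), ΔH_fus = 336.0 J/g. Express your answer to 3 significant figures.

q1 (heat ice -31.8→0.0 °C): 190.0 × 2.11 × 31.8 = 12749 J
q2 (melt at 0 °C): 190.0 × 336.0 = 63840 J
q3 (heat water 0.0→78.5 °C): 190.0 × 4.21 × 78.5 = 62792 J
Total: 12749 + 63840 + 62792 = 139381 J = 139 kJ

q = 139 kJ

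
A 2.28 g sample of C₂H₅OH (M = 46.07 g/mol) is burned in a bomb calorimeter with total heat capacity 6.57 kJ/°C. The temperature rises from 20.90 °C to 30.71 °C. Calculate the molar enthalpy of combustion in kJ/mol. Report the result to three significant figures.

ΔT = 30.71 − 20.90 = 9.81 °C
q_cal = C_cal × ΔT = 6.57 × 9.81 = 64.4517 kJ
n = 2.28 / 46.07 = 0.04949 mol
q_rxn = −q_cal = -64.4517 kJ
ΔH = -64.4517 / 0.04949 = -1302 kJ/mol

ΔH = -1300 kJ/mol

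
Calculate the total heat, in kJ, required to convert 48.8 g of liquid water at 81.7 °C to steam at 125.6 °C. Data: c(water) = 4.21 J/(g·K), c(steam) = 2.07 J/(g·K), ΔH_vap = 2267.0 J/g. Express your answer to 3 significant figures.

q = 117 kJ

q1 (heat water 81.7→100.0 °C): 48.8 × 4.21 × 18.3 = 3760 J
q2 (vaporize at 100 °C): 48.8 × 2267.0 = 110630 J
q3 (heat steam 100.0→125.6 °C): 48.8 × 2.07 × 25.6 = 2586 J
Total: 3760 + 110630 + 2586 = 116976 J = 117 kJ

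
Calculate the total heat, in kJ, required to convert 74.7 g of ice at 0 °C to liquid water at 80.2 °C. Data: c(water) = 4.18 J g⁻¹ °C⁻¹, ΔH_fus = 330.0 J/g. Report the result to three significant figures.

q1 (melt at 0 °C): 74.7 × 330.0 = 24651 J
q2 (heat water 0.0→80.2 °C): 74.7 × 4.18 × 80.2 = 25042 J
Total: 24651 + 25042 = 49693 J = 49.7 kJ

q = 49.7 kJ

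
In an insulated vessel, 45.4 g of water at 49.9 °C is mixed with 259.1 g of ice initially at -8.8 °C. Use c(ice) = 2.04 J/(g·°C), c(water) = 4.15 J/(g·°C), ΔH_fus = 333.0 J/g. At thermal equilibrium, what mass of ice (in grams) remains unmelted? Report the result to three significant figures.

m_ice remaining = 245 g

Heat to warm all ice to 0 °C: 259.1×2.04×8.8 = 4651.4 J
Heat released by water cooling to 0 °C: 45.4×4.15×49.9 = 9401.7 J
9401.7 J < 4651.4 + 259.1×333.0 = 90931.7 J, so not all ice melts; final T = 0 °C.
Heat left for melting: 9401.7 − 4651.4 = 4750.3 J
Mass melted = 4750.3 / 333.0 = 14.27 g
Ice remaining = 259.1 − 14.27 = 244.83 g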